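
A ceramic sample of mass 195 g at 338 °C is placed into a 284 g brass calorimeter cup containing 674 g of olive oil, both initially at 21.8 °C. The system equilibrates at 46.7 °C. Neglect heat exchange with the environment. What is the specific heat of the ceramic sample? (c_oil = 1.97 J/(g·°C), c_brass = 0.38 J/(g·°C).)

c ≈ 0.629 J/(g·°C)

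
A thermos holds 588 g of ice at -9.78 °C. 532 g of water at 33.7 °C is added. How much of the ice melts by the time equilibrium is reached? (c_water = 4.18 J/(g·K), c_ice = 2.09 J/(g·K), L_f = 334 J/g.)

m_melted ≈ 188 g

Water can give up m c ΔT = 532·4.18·33.7 = 74941 J before reaching 0 °C.
Warming the ice to 0 °C takes 588·2.09·9.78 = 12019 J, leaving 62922 J for melting.
Melting all 588 g of ice would need 588·334 = 196392 J.
That's not enough to melt it all — equilibrium is at 0 °C with ice remaining.
m_melted·334 = 62922  ⇒  m_melted ≈ 188.4 g.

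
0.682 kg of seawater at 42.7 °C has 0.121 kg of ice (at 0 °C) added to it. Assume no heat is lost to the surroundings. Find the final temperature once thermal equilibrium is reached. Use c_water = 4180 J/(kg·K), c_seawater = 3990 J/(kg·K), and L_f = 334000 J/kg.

Let T be the final temperature. ΣQ_i = 0:
latent heat to melt: 0.121×334000 = 40414
  warm the meltwater: 505.78 T
  seawater: 2721.2(T − 42.7)
3227 T = 116194 − 40414 = 75780
T ≈ 23.48 °C — above 0 °C, consistent with complete melting.

T_f ≈ 23.5 °C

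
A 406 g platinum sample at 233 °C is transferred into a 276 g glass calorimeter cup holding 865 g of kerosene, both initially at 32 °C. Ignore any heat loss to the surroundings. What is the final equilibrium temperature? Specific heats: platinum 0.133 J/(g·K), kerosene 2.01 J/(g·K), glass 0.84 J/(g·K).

Let T be the final temperature. ΣQ_i = 0:
406×0.133×(T − 233) + 865×2.01×(T − 32) + 276×0.84×(T − 32) = 0
(54 + 1738.6 + 231.84) T = 54×233 + 1738.6×32 + 231.84×32
T = 75637/2024.5 ≈ 37.36 °C

T_f ≈ 37.4 °C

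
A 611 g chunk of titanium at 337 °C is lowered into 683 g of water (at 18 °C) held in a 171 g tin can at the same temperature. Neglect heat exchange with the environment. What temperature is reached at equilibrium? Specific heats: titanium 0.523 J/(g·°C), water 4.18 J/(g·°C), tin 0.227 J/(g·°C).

T_f ≈ 49.7 °C

With ΣQ=0 the equilibrium temperature is the m·c-weighted mean:
T_f = (319.55*337 + 2854.9*18 + 38.82*18) / (319.55 + 2854.9 + 38.82)
    = 159777 / 3213.3 ≈ 49.72 °C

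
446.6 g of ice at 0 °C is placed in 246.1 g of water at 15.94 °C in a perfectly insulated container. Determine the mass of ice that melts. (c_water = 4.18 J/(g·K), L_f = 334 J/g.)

Cooling the water to 0 °C releases 246.1×4.18×15.94 = 16397 J.
Fully melting the ice requires m_ice L_f = 446.6×334 = 149164 J.
16397 J < 149164 J, so only part of the ice melts and the system sits at 0 °C.
Mass melted = 16397/334 ≈ 49.09 g.

m_melted ≈ 49.1 g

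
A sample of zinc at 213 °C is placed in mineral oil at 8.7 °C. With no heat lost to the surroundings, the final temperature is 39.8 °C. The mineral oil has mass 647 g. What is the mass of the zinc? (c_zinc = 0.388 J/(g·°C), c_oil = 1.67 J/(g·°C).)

|Q_zinc| = |Q_oil|:
m×0.388×(213 − 39.8) = 647×1.67×(39.8 − 8.7)
67.2 m = 33603  ⇒  m ≈ 500 g

m ≈ 500 g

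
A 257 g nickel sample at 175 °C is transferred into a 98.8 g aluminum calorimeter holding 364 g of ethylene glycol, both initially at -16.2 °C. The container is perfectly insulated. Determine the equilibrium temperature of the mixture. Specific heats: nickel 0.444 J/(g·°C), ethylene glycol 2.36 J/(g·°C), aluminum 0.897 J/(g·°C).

T_f ≈ 4.3 °C

T_f is the heat-capacity-weighted average of the initial temperatures:
T_f = (114.11×175 + 859.04×(-16.2) + 88.62×(-16.2)) / (114.11 + 859.04 + 88.62)
    = 4616.7 / 1061.8 ≈ 4.35 °C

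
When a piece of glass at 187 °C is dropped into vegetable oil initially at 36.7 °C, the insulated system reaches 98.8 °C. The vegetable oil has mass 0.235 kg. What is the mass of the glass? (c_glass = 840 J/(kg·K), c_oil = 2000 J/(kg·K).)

m ≈ 0.394 kg

Conservation of energy gives ΣQ = 0:
m×840×(98.8 − 187) + 0.235×2000×(98.8 − 36.7) = 0
-74088 m = -29187
m = -29187/-74088 ≈ 0.394 kg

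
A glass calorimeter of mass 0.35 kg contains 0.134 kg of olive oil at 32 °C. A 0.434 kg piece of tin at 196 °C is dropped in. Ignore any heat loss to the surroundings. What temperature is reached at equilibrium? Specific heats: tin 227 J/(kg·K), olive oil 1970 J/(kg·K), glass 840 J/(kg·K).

Taking heat into each body as positive, Σ m c ΔT = 0:
0.434×227×(T − 196) + 0.134×1970×(T − 32) + 0.35×840×(T − 32) = 0
(98.52 + 263.98 + 294) T = 98.52×196 + 263.98×32 + 294×32
T = 37165/656.5 ≈ 56.61 °C

T_f ≈ 56.6 °C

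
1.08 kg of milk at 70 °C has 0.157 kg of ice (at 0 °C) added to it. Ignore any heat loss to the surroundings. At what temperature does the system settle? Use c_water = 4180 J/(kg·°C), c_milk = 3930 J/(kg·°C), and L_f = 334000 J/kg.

T_f ≈ 49.9 °C

Taking heat into each body as positive, Σ m c ΔT = 0:
latent heat to melt: 0.157×334000 = 52438
  meltwater 0→T: 0.157×4180×T = 656.26 T
  milk cools: 1.08×3930×(T − 70) = 4244.4(T − 70)
4900.7 T = 297108 − 52438 = 244670
T ≈ 49.93 °C. Since T > 0 °C, the all-ice-melts assumption holds.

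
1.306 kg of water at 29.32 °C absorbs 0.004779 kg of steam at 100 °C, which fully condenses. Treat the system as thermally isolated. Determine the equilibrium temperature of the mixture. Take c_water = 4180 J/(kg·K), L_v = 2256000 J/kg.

T_f ≈ 31.5 °C

Net heat exchanged in the isolated system is zero:
condense steam: −0.004779·2256000 = −10781; condensed water 100 °C→T: 19.98(T − 100); water warms: 1.306·4180·(T − 29.32) = 5459.1(T − 29.32)
5479.1 T = 10781 + 1997.6 + 160060 = 172839
T ≈ 31.55 °C — below 100 °C, confirming all the steam condensed.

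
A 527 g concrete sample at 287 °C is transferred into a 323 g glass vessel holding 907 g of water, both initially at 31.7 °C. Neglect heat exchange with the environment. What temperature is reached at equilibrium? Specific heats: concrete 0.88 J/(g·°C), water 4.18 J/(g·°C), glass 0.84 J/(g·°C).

Taking heat into each body as positive, Σ m c ΔT = 0:
527*0.88*(T − 287) + 907*4.18*(T − 31.7) + 323*0.84*(T − 31.7) = 0
463.76(T − 287) + 3791.3(T − 31.7) + 271.32(T − 31.7) = 0
(463.76 + 3791.3 + 271.32) T = 463.76*287 + 3791.3*31.7 + 271.32*31.7
T = 261883 / 4526.3 = 57.9 °C

T_f ≈ 57.9 °C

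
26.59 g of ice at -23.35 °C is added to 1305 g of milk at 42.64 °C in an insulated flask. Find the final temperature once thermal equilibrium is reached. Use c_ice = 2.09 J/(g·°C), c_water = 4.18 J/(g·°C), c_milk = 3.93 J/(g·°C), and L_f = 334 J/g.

T_f ≈ 39.8 °C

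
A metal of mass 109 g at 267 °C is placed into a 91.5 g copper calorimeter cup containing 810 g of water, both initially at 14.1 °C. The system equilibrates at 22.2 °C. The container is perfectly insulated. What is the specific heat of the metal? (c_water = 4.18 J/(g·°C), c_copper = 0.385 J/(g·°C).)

Let T be the final temperature. ΣQ_i = 0:
109·c·(22.2 − 267) + 810·4.18·(22.2 − 14.1) + 91.5·0.385·(22.2 − 14.1) = 0
-26683 c = -27710
c = -27710/-26683 ≈ 1.038 J/(g·°C)

c ≈ 1.04 J/(g·°C)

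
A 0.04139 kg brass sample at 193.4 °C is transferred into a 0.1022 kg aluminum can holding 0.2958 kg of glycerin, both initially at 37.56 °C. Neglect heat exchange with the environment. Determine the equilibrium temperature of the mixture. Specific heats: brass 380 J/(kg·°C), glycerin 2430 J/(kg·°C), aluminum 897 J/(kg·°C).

T_f = Σ m_i c_i T_i / Σ m_i c_i:
T_f = (15.73×193.4 + 718.79×37.56 + 91.67×37.56) / (15.73 + 718.79 + 91.67)
    = 33483 / 826.2 ≈ 40.53 °C

T_f ≈ 40.5 °C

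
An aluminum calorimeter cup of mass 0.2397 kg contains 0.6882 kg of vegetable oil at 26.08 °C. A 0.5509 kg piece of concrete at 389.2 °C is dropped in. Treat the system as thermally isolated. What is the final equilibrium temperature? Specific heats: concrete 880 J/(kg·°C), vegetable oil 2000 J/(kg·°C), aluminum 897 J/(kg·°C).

Setting the total heat transfer to zero:
0.5509·880·(T − 389.2) + 0.6882·2000·(T − 26.08) + 0.2397·897·(T − 26.08) = 0
2076.2 T = 230185
T = 230185/2076.2 ≈ 110.87 °C

T_f ≈ 110.9 °C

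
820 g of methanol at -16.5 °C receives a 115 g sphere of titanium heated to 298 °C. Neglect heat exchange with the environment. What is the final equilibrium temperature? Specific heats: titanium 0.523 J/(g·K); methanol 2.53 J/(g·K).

Energy conservation, ΣQ = 0:
115×0.523×(T − 298) + 820×2.53×(T − (-16.5)) = 0
60.15(T − 298) + 2074.6(T − (-16.5)) = 0
(60.15 + 2074.6) T = 60.15×298 + 2074.6×(-16.5)
T = -16308/2134.7 ≈ -7.64 °C

T_f ≈ -7.6 °C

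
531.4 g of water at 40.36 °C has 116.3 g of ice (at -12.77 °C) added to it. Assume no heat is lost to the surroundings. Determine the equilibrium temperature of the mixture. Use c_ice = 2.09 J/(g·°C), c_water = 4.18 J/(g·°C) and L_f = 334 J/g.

T_f ≈ 17.6 °C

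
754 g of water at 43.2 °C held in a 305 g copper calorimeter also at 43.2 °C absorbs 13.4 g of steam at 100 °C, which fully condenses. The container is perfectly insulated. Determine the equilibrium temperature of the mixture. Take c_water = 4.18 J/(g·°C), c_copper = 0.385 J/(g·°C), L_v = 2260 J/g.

T_f ≈ 53.3 °C

Heat gained plus heat lost sum to zero:
steam→water at 100 °C releases m L_v = 13.4·2260 = 30284; condensate cools 100→T: 13.4·4.18·(T − 100) = 56.01(T − 100); water warms: 754·4.18·(T − 43.2) = 3151.7(T − 43.2); copper cup: 305·0.385·(T − 43.2) = 117.42(T − 43.2)
3325.2 T = 30284 + 5601.2 + 141227 = 177112
T ≈ 53.26 °C (< 100 °C, so full condensation is consistent).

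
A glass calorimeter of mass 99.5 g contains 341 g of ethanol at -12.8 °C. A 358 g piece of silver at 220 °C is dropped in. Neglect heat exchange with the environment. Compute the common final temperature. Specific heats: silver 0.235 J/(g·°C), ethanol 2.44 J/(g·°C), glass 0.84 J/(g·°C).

T_f ≈ 6.8 °C

Setting the total heat transfer to zero:
358×0.235×(T − 220) + 341×2.44×(T − (-12.8)) + 99.5×0.84×(T − (-12.8)) = 0
84.13(T − 220) + 832.04(T − (-12.8)) + 83.58(T − (-12.8)) = 0
999.75 T = 6788.7
T = 6788.7/999.75 ≈ 6.79 °C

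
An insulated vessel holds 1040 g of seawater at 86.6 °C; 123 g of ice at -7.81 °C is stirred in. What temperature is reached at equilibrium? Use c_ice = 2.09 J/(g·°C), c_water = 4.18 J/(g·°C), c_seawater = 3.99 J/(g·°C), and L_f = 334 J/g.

T_f ≈ 67.8 °C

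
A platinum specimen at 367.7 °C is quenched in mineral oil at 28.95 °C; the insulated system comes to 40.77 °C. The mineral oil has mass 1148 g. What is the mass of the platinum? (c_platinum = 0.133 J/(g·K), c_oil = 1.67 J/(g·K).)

m ≈ 521 g

|Q_platinum| = |Q_oil|:
m×0.133×(367.7 − 40.77) = 1148×1.67×(40.77 − 28.95)
43.48 m = 22661  ⇒  m ≈ 521.2 g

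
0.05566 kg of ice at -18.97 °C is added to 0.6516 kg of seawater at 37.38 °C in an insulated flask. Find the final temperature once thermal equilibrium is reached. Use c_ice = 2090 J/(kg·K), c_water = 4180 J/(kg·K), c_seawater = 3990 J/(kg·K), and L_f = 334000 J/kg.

Heat gained plus heat lost sum to zero:
ice -18.97→0 °C: 0.05566·2090·18.97 = 2206.8
  melt ice: 0.05566·334000 = 18590
  meltwater 0→T: 0.05566·4180·T = 232.66 T
  seawater cools: 0.6516·3990·(T − 37.38) = 2599.9(T − 37.38)
2832.5 T = 97184 − 20797 = 76386
T ≈ 26.97 °C (positive, so assuming full melt was valid).

T_f ≈ 27.0 °C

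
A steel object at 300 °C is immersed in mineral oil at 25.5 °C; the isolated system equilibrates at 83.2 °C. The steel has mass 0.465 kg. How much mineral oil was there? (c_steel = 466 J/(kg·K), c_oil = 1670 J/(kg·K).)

Net heat exchanged in the isolated system is zero:
0.465·466·(83.2 − 300) + m·1670·(83.2 − 25.5) = 0
96359 m = 46978
m = 46978/96359 ≈ 0.4875 kg

m ≈ 0.488 kg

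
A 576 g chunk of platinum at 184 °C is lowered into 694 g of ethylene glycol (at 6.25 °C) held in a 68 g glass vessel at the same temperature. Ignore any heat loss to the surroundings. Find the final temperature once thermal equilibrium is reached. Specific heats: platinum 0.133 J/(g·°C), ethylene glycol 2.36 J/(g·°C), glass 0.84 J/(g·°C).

T_f = Σ m_i c_i T_i / Σ m_i c_i:
T_f = (76.61·184 + 1637.8·6.25 + 57.12·6.25) / (76.61 + 1637.8 + 57.12)
    = 24689 / 1771.6 ≈ 13.94 °C

T_f ≈ 13.9 °C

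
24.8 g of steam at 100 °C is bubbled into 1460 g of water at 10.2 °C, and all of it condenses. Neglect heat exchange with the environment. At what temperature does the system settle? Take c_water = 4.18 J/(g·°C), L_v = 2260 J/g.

Energy balance with sensible and latent terms:
condense steam: −24.8×2260 = −56048
  condensate cools 100→T: 24.8×4.18×(T − 100) = 103.66(T − 100)
  original water: 6102.8(T − 10.2)
6206.5 T = 56048 + 10366 + 62249 = 128663
T ≈ 20.73 °C (< 100 °C, so full condensation is consistent).

T_f ≈ 20.7 °C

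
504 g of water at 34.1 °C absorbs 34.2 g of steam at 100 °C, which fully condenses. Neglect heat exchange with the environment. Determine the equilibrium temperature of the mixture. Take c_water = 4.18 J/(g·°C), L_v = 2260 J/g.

Heat gained plus heat lost sum to zero:
condense steam: −34.2×2260 = −77292
  condensed water 100 °C→T: 142.96(T − 100)
  water warms: 504×4.18×(T − 34.1) = 2106.7(T − 34.1)
2249.7 T = 77292 + 14296 + 71839 = 163427
T ≈ 72.64 °C (< 100 °C, so full condensation is consistent).

T_f ≈ 72.6 °C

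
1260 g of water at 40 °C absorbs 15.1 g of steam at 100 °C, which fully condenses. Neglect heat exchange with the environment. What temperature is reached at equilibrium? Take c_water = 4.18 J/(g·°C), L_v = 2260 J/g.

T_f ≈ 47.1 °C

Heat gained plus heat lost sum to zero:
steam→water at 100 °C releases m L_v = 15.1·2260 = 34126; condensate cools 100→T: 15.1·4.18·(T − 100) = 63.12(T − 100); water warms: 1260·4.18·(T − 40) = 5266.8(T − 40)
5329.9 T = 34126 + 6311.8 + 210672 = 251110
T ≈ 47.11 °C (< 100 °C, so full condensation is consistent).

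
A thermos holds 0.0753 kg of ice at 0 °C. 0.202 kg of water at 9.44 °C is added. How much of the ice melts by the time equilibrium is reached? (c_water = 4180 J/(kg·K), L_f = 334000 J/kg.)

Heat available from the water dropping to 0 °C: 0.202·4180·9.44 = 7970.8 J.
Melting all 0.0753 kg of ice would need 0.0753·334000 = 25150 J.
7970.8 J < 25150 J, so only part of the ice melts and the system sits at 0 °C.
Mass melted = 7970.8/334000 ≈ 0.02386 kg.

m_melted ≈ 0.0239 kg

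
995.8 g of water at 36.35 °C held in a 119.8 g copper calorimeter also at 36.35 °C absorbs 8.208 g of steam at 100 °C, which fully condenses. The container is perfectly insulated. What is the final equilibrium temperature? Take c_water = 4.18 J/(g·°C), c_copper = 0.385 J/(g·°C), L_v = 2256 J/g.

Energy balance with sensible and latent terms:
latent heat released on condensation: 8.208·2256 = 18517; condensate cools 100→T: 8.208·4.18·(T − 100) = 34.31(T − 100); water warms: 995.8·4.18·(T − 36.35) = 4162.4(T − 36.35); cup: 46.12(T − 36.35)
4242.9 T = 18517 + 3430.9 + 152981 = 174930
T ≈ 41.23 °C (< 100 °C, so full condensation is consistent).

T_f ≈ 41.2 °C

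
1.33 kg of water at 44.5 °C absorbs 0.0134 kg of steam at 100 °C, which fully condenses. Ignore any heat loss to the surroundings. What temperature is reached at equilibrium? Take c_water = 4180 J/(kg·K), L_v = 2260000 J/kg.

T_f ≈ 50.4 °C

Heat gained plus heat lost sum to zero:
steam→water at 100 °C releases m L_v = 0.0134·2260000 = 30284
  condensed water 100 °C→T: 56.01(T − 100)
  original water: 5559.4(T − 44.5)
5615.4 T = 30284 + 5601.2 + 247393 = 283278
T ≈ 50.45 °C — below 100 °C, confirming all the steam condensed.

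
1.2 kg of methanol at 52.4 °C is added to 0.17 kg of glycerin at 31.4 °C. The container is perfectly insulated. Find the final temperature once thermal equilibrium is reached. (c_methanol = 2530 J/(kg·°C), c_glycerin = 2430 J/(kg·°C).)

T_f ≈ 49.9 °C

Heat lost by the methanol equals heat gained by the glycerin:
1.2×2530×(52.4 − T) = 0.17×2430×(T − 31.4)
3036(52.4 − T) = 413.1(T − 31.4)
3449.1 T = 172058  ⇒  T ≈ 49.88 °C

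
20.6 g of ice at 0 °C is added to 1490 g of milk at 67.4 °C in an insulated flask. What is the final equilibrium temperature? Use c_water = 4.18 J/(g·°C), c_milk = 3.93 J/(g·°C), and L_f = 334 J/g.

T_f ≈ 65.3 °C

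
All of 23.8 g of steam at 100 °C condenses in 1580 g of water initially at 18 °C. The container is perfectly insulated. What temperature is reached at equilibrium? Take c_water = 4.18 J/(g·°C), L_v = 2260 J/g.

T_f ≈ 27.2 °C

Sum of m c ΔT and latent-heat terms is zero:
latent heat released on condensation: 23.8×2260 = 53788; condensate cools 100→T: 23.8×4.18×(T − 100) = 99.48(T − 100); water warms: 1580×4.18×(T − 18) = 6604.4(T − 18)
6703.9 T = 53788 + 9948.4 + 118879 = 182616
T ≈ 27.24 °C — below 100 °C, confirming all the steam condensed.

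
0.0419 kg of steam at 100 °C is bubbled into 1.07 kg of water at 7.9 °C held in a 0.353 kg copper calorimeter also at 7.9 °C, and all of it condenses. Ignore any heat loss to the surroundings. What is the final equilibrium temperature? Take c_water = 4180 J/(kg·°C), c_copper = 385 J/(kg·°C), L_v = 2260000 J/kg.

T_f ≈ 31.1 °C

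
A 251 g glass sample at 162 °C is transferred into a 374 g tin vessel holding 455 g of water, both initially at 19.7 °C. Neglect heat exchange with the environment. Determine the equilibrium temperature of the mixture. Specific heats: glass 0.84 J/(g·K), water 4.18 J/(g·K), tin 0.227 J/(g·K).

Net heat exchanged in the isolated system is zero:
251×0.84×(T − 162) + 455×4.18×(T − 19.7) + 374×0.227×(T − 19.7) = 0
2197.6 T = 73296
T = 73296 / 2197.6 = 33.4 °C

T_f ≈ 33.4 °C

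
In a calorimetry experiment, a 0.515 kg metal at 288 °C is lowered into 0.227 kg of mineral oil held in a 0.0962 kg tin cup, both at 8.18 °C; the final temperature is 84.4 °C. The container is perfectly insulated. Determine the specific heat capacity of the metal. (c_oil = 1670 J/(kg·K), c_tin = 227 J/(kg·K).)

c ≈ 291 J/(kg·K)

Setting the total heat transfer to zero:
0.515×c×(84.4 − 288) + 0.227×1670×(84.4 − 8.18) + 0.0962×227×(84.4 − 8.18) = 0
-104.85 c = -30559
c = -30559/-104.85 ≈ 291.4 J/(kg·K)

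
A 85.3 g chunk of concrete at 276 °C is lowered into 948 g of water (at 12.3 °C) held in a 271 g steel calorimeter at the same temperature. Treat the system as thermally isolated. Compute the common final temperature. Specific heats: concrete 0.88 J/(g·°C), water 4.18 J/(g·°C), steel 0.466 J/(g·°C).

Heat gained plus heat lost sum to zero:
85.3×0.88×(T − 276) + 948×4.18×(T − 12.3) + 271×0.466×(T − 12.3) = 0
75.06(T − 276) + 3962.6(T − 12.3) + 126.29(T − 12.3) = 0
4164 T = 71011
T = 71011/4164 ≈ 17.05 °C

T_f ≈ 17.1 °C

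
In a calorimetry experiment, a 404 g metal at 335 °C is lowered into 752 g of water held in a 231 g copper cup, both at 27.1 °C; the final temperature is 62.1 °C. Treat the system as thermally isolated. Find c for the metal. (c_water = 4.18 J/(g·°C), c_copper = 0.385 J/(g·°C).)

c ≈ 1.03 J/(g·°C)

Net heat exchanged in the isolated system is zero:
404·c·(62.1 − 335) + 752·4.18·(62.1 − 27.1) + 231·0.385·(62.1 − 27.1) = 0
-110252 c = -113130
c = -113130/-110252 ≈ 1.026 J/(g·°C)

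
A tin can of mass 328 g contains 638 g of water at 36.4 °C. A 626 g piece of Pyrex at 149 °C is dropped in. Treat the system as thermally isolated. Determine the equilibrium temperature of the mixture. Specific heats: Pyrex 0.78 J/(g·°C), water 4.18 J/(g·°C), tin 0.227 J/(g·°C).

T_f ≈ 53.4 °C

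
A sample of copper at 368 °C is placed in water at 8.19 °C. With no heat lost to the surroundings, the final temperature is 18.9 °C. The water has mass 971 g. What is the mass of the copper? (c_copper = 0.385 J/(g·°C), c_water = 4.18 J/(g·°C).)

|Q_copper| = |Q_water|:
m·0.385·(368 − 18.9) = 971·4.18·(18.9 − 8.19)
134.4 m = 43470  ⇒  m ≈ 323.4 g

m ≈ 323 g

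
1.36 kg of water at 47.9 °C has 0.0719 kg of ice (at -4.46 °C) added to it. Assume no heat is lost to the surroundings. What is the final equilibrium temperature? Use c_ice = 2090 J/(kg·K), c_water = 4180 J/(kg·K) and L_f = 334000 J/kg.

T_f ≈ 41.4 °C

Energy conservation, ΣQ = 0:
ice -4.46→0 °C: 0.0719·2090·4.46 = 670.21; latent heat to melt: 0.0719·334000 = 24015; meltwater 0→T: 0.0719·4180·T = 300.54 T; water cools: 1.36·4180·(T − 47.9) = 5684.8(T − 47.9)
5985.3 T = 272302 − 24685 = 247617
T ≈ 41.37 °C. Since T > 0 °C, the all-ice-melts assumption holds.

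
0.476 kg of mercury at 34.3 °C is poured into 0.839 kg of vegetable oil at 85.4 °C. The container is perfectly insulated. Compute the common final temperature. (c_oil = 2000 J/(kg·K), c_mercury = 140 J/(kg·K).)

T_f ≈ 83.4 °C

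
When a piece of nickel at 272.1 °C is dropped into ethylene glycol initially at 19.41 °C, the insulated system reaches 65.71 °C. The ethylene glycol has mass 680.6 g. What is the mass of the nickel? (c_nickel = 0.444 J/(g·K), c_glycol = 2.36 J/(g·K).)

m ≈ 812 g

Heat lost by the nickel = heat gained by the glycol:
m·0.444·(272.1 − 65.71) = 680.6·2.36·(65.71 − 19.41)
91.64 m = 74368  ⇒  m ≈ 811.5 g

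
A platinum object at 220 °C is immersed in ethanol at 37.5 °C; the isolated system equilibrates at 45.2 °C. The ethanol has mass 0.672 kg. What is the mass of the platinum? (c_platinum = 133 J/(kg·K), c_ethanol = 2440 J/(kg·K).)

m ≈ 0.543 kg

|Q_platinum| = |Q_ethanol|:
m×133×(220 − 45.2) = 0.672×2440×(45.2 − 37.5)
23248 m = 12626  ⇒  m ≈ 0.5431 kg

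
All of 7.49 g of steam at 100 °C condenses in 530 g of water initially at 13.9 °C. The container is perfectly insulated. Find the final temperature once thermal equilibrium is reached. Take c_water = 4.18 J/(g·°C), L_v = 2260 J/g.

Setting the total heat transfer to zero:
latent heat released on condensation: 7.49×2260 = 16927
  condensed water 100 °C→T: 31.31(T − 100)
  water warms: 530×4.18×(T − 13.9) = 2215.4(T − 13.9)
2246.7 T = 16927 + 3130.8 + 30794 = 50852
T ≈ 22.63 °C, under the boiling point, so the assumption holds.

T_f ≈ 22.6 °C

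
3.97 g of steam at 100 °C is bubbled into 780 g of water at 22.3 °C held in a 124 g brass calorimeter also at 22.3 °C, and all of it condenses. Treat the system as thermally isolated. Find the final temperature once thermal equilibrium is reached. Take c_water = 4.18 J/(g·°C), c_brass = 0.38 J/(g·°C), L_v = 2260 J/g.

T_f ≈ 25.4 °C

Setting the total heat transfer to zero:
latent heat released on condensation: 3.97·2260 = 8972.2; condensed water 100 °C→T: 16.59(T − 100); water warms: 780·4.18·(T − 22.3) = 3260.4(T − 22.3); cup: 47.12(T − 22.3)
3324.1 T = 8972.2 + 1659.5 + 73758 = 84389
T ≈ 25.39 °C (< 100 °C, so full condensation is consistent).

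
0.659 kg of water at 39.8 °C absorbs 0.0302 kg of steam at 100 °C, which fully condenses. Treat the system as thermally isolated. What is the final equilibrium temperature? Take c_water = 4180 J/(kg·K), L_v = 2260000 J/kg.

Net heat exchanged in the isolated system is zero:
latent heat released on condensation: 0.0302·2260000 = 68252; condensed water 100 °C→T: 126.24(T − 100); water warms: 0.659·4180·(T − 39.8) = 2754.6(T − 39.8)
2880.9 T = 68252 + 12624 + 109634 = 190509
T ≈ 66.13 °C (< 100 °C, so full condensation is consistent).

T_f ≈ 66.1 °C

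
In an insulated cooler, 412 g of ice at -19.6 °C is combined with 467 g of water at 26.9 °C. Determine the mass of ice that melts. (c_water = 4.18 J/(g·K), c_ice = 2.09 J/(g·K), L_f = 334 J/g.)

Heat available from the water dropping to 0 °C: 467×4.18×26.9 = 52510 J.
Warming the ice to 0 °C takes 412×2.09×19.6 = 16877 J, leaving 35633 J for melting.
Melting all 412 g of ice would need 412×334 = 137608 J.
35633 J < 137608 J, so only part of the ice melts and the system sits at 0 °C.
Mass melted = 35633/334 ≈ 106.7 g.

m_melted ≈ 107 g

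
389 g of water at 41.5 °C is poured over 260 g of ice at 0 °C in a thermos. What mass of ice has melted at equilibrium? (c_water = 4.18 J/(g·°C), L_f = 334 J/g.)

Cooling the water to 0 °C releases 389·4.18·41.5 = 67480 J.
Melting all 260 g of ice would need 260·334 = 86840 J.
Since 67480 < 86840 J, not all the ice melts; equilibrium is at 0 °C.
m_melted·334 = 67480  ⇒  m_melted ≈ 202 g.

m_melted ≈ 202 g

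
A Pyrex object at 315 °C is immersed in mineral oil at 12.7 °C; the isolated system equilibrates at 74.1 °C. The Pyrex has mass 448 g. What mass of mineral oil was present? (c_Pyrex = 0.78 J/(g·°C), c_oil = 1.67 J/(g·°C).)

Conservation of energy gives ΣQ = 0:
448·0.78·(74.1 − 315) + m·1.67·(74.1 − 12.7) = 0
102.54 m = 84180
m = 84180/102.54 ≈ 821 g

m ≈ 821 g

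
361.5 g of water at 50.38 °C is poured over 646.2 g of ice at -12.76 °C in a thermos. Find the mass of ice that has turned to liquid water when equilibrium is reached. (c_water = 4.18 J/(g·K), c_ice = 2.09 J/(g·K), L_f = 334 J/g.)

m_melted ≈ 176 g

Water can give up m c ΔT = 361.5·4.18·50.38 = 76128 J before reaching 0 °C.
Warming the ice to 0 °C takes 646.2·2.09·12.76 = 17233 J, leaving 58895 J for melting.
To melt every bit of ice: 646.2·334 = 215831 J.
That's not enough to melt it all — equilibrium is at 0 °C with ice remaining.
m_melted·334 = 58895  ⇒  m_melted ≈ 176.3 g.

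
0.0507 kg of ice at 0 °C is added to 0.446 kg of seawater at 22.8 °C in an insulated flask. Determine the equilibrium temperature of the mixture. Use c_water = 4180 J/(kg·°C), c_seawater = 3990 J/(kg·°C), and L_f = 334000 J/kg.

Net heat exchanged in the isolated system is zero:
fusion: m_ice L_f = 0.0507×334000 = 16934
  meltwater 0→T: 0.0507×4180×T = 211.93 T
  seawater cools: 0.446×3990×(T − 22.8) = 1779.5(T − 22.8)
1991.5 T = 40574 − 16934 = 23640
T ≈ 11.87 °C. Since T > 0 °C, the all-ice-melts assumption holds.

T_f ≈ 11.9 °C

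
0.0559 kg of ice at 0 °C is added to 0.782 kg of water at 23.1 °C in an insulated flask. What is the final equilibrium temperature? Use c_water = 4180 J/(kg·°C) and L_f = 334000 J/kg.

Sum of m c ΔT and latent-heat terms is zero:
latent heat to melt: 0.0559·334000 = 18671
  meltwater 0→T: 0.0559·4180·T = 233.66 T
  water cools: 0.782·4180·(T − 23.1) = 3268.8(T − 23.1)
3502.4 T = 75508 − 18671 = 56838
T ≈ 16.23 °C. Since T > 0 °C, the all-ice-melts assumption holds.

T_f ≈ 16.2 °C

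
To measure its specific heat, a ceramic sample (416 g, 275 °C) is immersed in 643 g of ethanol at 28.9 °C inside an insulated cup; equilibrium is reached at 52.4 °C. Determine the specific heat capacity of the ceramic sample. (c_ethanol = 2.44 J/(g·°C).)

Heat lost by the ceramic sample = heat gained by the ethanol:
416·c·(275 − 52.4) = 643·2.44·(52.4 − 28.9)
92602 c = 36870  ⇒  c ≈ 0.3982 J/(g·°C)

c ≈ 0.398 J/(g·°C)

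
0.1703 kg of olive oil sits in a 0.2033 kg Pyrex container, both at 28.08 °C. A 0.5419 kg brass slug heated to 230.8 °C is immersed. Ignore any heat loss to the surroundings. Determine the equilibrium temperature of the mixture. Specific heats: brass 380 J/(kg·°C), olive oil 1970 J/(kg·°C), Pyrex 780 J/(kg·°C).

T_f ≈ 87.7 °C

Let T be the final temperature. ΣQ_i = 0:
0.5419*380*(T − 230.8) + 0.1703*1970*(T − 28.08) + 0.2033*780*(T − 28.08) = 0
(205.92 + 335.49 + 158.57) T = 205.92*230.8 + 335.49*28.08 + 158.57*28.08
T ≈ 87.72 °C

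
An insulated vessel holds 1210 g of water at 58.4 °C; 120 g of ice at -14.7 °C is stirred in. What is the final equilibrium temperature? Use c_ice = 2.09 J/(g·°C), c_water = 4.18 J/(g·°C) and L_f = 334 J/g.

Let T be the final temperature. ΣQ_i = 0:
warm ice to 0 °C: 120×2.09×(0 − (-14.7)) = 3686.8
  melt ice: 120×334 = 40080
  meltwater 0→T: 120×4.18×T = 501.6 T
  water: 5057.8(T − 58.4)
5559.4 T = 295376 − 43767 = 251609
T ≈ 45.26 °C. Since T > 0 °C, the all-ice-melts assumption holds.

T_f ≈ 45.3 °C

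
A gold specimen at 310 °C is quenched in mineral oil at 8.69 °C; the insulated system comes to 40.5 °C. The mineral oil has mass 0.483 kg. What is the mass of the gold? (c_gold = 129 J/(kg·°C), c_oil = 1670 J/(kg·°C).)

m ≈ 0.738 kg

Conservation of energy gives ΣQ = 0:
m×129×(40.5 − 310) + 0.483×1670×(40.5 − 8.69) = 0
-34766 m = -25658
m = -25658/-34766 ≈ 0.738 kg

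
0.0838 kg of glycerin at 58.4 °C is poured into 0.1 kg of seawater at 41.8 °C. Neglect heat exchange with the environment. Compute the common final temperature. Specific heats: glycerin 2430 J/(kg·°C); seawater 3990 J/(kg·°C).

T_f ≈ 47.4 °C

With ΣQ=0 the equilibrium temperature is the m·c-weighted mean:
T_f = (203.63·58.4 + 399·41.8) / (203.63 + 399)
    = 28570 / 602.63 ≈ 47.41 °C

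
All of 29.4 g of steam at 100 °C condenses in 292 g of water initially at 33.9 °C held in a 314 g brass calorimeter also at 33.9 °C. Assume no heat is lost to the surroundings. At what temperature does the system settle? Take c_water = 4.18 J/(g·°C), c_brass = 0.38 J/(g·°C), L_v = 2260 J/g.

Energy conservation, ΣQ = 0:
steam→water at 100 °C releases m L_v = 29.4×2260 = 66444; condensate cools 100→T: 29.4×4.18×(T − 100) = 122.89(T − 100); original water: 1220.6(T − 33.9); cup: 119.32(T − 33.9)
1462.8 T = 66444 + 12289 + 45422 = 124155
T ≈ 84.88 °C — below 100 °C, confirming all the steam condensed.

T_f ≈ 84.9 °C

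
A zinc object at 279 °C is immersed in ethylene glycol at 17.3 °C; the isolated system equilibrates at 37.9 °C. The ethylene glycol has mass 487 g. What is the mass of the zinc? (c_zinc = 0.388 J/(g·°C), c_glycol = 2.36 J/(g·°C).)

Let T be the final temperature. ΣQ_i = 0:
m·0.388·(37.9 − 279) + 487·2.36·(37.9 − 17.3) = 0
-93.55 m = -23676
m = -23676/-93.55 ≈ 253.1 g

m ≈ 253 g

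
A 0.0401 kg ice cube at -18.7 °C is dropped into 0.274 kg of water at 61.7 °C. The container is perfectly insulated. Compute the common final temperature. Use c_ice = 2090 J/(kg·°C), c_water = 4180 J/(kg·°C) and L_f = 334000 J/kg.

T_f ≈ 42.4 °C

Energy balance with sensible and latent terms:
ice -18.7→0 °C: 0.0401·2090·18.7 = 1567.2; fusion: m_ice L_f = 0.0401·334000 = 13393; meltwater 0→T: 0.0401·4180·T = 167.62 T; water cools: 0.274·4180·(T − 61.7) = 1145.3(T − 61.7)
1312.9 T = 70666 − 14961 = 55706
T ≈ 42.43 °C (positive, so assuming full melt was valid).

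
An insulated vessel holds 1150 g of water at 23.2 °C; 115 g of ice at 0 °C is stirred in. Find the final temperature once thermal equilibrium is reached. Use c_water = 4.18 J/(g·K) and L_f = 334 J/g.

Conservation of energy gives ΣQ = 0:
fusion: m_ice L_f = 115×334 = 38410; meltwater 0→T: 115×4.18×T = 480.7 T; water: 4807(T − 23.2)
5287.7 T = 111522 − 38410 = 73112
T ≈ 13.83 °C — above 0 °C, consistent with complete melting.

T_f ≈ 13.8 °C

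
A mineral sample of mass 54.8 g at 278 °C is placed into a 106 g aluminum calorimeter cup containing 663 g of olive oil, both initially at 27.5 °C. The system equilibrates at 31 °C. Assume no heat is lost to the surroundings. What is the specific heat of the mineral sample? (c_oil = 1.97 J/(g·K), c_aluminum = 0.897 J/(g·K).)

c ≈ 0.362 J/(g·K)

Taking heat into each body as positive, Σ m c ΔT = 0:
54.8×c×(31 − 278) + 663×1.97×(31 − 27.5) + 106×0.897×(31 − 27.5) = 0
-13536 c = -4904.2
c = -4904.2/-13536 ≈ 0.3623 J/(g·K)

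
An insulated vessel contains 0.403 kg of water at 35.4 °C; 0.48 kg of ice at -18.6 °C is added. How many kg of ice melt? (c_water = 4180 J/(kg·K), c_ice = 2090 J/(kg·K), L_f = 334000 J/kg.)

Water can give up m c ΔT = 0.403×4180×35.4 = 59633 J before reaching 0 °C.
Warming the ice to 0 °C takes 0.48×2090×18.6 = 18660 J, leaving 40973 J for melting.
To melt every bit of ice: 0.48×334000 = 160320 J.
That's not enough to melt it all — equilibrium is at 0 °C with ice remaining.
m_melted×334000 = 40973  ⇒  m_melted ≈ 0.1227 kg.

m_melted ≈ 0.123 kg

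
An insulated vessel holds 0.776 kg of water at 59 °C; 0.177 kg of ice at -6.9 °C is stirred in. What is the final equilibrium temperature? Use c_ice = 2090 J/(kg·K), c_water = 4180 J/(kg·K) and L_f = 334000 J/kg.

Energy conservation, ΣQ = 0:
warm ice to 0 °C: 0.177·2090·(0 − (-6.9)) = 2552.5; melt ice: 0.177·334000 = 59118; meltwater 0→T: 0.177·4180·T = 739.86 T; water: 3243.7(T − 59)
3983.5 T = 191377 − 61671 = 129707
T ≈ 32.56 °C (positive, so assuming full melt was valid).

T_f ≈ 32.6 °C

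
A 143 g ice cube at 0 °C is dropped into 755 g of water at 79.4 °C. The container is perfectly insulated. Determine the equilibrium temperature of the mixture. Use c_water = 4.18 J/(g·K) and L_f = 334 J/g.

Let T be the final temperature. ΣQ_i = 0:
melt ice: 143×334 = 47762
  meltwater 0→T: 143×4.18×T = 597.74 T
  water cools: 755×4.18×(T − 79.4) = 3155.9(T − 79.4)
3753.6 T = 250578 − 47762 = 202816
T ≈ 54.03 °C — above 0 °C, consistent with complete melting.

T_f ≈ 54.0 °C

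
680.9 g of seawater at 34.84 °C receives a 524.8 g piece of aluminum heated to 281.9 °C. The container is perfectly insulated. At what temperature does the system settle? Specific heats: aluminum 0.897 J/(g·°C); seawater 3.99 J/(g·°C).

T_f ≈ 71.3 °C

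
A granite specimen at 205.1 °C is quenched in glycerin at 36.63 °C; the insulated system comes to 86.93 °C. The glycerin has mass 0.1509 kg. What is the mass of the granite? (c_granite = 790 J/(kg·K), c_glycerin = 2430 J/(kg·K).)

Taking heat into each body as positive, Σ m c ΔT = 0:
m·790·(86.93 − 205.1) + 0.1509·2430·(86.93 − 36.63) = 0
-93354 m = -18444
m = -18444/-93354 ≈ 0.1976 kg

m ≈ 0.198 kg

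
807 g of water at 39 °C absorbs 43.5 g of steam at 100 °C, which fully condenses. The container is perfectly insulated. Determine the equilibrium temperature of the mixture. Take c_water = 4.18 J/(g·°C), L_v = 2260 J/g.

T_f ≈ 69.8 °C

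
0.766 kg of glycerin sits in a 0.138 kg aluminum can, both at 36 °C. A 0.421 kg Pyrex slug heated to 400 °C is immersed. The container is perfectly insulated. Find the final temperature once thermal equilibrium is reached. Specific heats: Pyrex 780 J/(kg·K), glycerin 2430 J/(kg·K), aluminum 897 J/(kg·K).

Energy conservation, ΣQ = 0:
0.421*780*(T − 400) + 0.766*2430*(T − 36) + 0.138*897*(T − 36) = 0
328.38(T − 400) + 1861.4(T − 36) + 123.79(T − 36) = 0
2313.5 T = 202818
T = 202818 / 2313.5 = 87.7 °C

T_f ≈ 87.7 °C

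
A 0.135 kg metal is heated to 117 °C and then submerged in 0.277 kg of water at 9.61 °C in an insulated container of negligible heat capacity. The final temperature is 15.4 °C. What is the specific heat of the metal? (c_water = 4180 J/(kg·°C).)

Heat lost by the metal = heat gained by the water:
0.135×c×(117 − 15.4) = 0.277×4180×(15.4 − 9.61)
13.72 c = 6704  ⇒  c ≈ 488.8 J/(kg·°C)

c ≈ 489 J/(kg·°C)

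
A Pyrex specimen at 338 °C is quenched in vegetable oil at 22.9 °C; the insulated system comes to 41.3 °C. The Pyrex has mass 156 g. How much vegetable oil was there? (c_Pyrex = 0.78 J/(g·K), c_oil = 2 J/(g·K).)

Taking heat into each body as positive, Σ m c ΔT = 0:
156×0.78×(41.3 − 338) + m×2×(41.3 − 22.9) = 0
36.8 m = 36102
m = 36102/36.8 ≈ 981 g

m ≈ 981 g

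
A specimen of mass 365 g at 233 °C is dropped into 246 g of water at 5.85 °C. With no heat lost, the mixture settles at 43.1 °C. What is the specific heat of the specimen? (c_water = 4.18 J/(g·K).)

Energy conservation, ΣQ = 0:
365·c·(43.1 − 233) + 246·4.18·(43.1 − 5.85) = 0
-69314 c = -38303
c = -38303/-69314 ≈ 0.5526 J/(g·K)

c ≈ 0.553 J/(g·K)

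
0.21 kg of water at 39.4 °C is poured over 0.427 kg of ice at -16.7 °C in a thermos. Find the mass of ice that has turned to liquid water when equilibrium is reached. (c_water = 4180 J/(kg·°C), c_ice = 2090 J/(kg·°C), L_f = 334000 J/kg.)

Cooling the water to 0 °C releases 0.21×4180×39.4 = 34585 J.
Warming the ice to 0 °C takes 0.427×2090×16.7 = 14904 J, leaving 19682 J for melting.
Melting all 0.427 kg of ice would need 0.427×334000 = 142618 J.
Since 19682 < 142618 J, not all the ice melts; equilibrium is at 0 °C.
m_melt = 19682 / L_f = 0.05893 kg.

m_melted ≈ 0.0589 kg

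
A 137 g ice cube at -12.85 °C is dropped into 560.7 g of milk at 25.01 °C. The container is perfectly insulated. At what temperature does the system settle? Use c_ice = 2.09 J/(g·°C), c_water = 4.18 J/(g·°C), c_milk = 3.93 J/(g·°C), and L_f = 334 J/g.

Heat gained plus heat lost sum to zero:
warm ice to 0 °C: 137×2.09×(0 − (-12.85)) = 3679.3
  melt ice: 137×334 = 45758
  warm the meltwater: 572.66 T
  milk: 2203.6(T − 25.01)
2776.2 T = 55111 − 49437 = 5673.5
T ≈ 2.04 °C (positive, so assuming full melt was valid).

T_f ≈ 2.0 °C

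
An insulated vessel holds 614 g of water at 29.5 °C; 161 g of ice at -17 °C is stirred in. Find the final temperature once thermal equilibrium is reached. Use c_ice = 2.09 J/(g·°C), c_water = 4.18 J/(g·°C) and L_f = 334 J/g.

T_f ≈ 5.0 °C

Heat gained plus heat lost sum to zero:
ice -17→0 °C: 161×2.09×17 = 5720.3
  latent heat to melt: 161×334 = 53774
  warm the meltwater: 672.98 T
  water: 2566.5(T − 29.5)
3239.5 T = 75712 − 59494 = 16218
T ≈ 5.01 °C — above 0 °C, consistent with complete melting.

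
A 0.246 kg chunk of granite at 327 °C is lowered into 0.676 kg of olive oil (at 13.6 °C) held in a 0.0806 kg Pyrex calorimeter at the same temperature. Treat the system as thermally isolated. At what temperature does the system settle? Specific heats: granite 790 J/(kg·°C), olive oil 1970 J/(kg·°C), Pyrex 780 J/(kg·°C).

T_f ≈ 51.9 °C

T_f = Σ m_i c_i T_i / Σ m_i c_i:
T_f = (194.34×327 + 1331.7×13.6 + 62.87×13.6) / (194.34 + 1331.7 + 62.87)
    = 82516 / 1588.9 ≈ 51.93 °C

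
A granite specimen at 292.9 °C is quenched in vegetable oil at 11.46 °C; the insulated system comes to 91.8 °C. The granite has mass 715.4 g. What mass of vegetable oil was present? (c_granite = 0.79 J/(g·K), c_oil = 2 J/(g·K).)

m ≈ 707 g

|Q_granite| = |Q_oil|:
715.4×0.79×(292.9 − 91.8) = m×2×(91.8 − 11.46)
160.68 m = 113655  ⇒  m ≈ 707.3 g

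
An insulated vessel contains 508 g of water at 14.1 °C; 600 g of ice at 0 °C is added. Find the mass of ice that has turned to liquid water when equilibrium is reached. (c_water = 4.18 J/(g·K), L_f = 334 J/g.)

m_melted ≈ 89.6 g

Cooling the water to 0 °C releases 508·4.18·14.1 = 29941 J.
To melt every bit of ice: 600·334 = 200400 J.
29941 J < 200400 J, so only part of the ice melts and the system sits at 0 °C.
Mass melted = 29941/334 ≈ 89.64 g.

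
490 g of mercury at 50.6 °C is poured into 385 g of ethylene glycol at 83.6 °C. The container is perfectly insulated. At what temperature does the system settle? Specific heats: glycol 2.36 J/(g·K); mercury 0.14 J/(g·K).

Taking heat into each body as positive, Σ m c ΔT = 0:
385×2.36×(T − 83.6) + 490×0.14×(T − 50.6) = 0
(908.6 + 68.6) T = 908.6×83.6 + 68.6×50.6
T = 79430/977.2 ≈ 81.28 °C

T_f ≈ 81.3 °C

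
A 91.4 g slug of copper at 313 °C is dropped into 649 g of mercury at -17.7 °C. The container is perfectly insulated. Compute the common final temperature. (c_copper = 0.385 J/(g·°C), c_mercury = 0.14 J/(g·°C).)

Net heat exchanged in the isolated system is zero:
91.4*0.385*(T − 313) + 649*0.14*(T − (-17.7)) = 0
126.05 T = 9405.9
T = 9405.9 / 126.05 = 74.6 °C

T_f ≈ 74.6 °C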